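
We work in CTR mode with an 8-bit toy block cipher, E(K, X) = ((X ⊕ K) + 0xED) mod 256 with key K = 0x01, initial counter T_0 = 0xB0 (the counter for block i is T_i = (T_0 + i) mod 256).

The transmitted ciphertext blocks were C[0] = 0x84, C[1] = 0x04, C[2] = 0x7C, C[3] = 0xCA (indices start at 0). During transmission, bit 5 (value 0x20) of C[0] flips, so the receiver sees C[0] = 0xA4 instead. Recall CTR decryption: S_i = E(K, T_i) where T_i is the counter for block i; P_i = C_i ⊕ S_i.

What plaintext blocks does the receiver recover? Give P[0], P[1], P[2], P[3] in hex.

P[0] = 0x3A, P[1] = 0x99, P[2] = 0xDC, P[3] = 0x55

Only C[0] changed, to 0xA4. In CTR, a change in C_i flips the same bit in P_i only; the keystream is unaffected. Decrypting the received ciphertext:
P[0]: T = 0xB0, S = E(K, T) = 0x9E; 0xA4 ⊕ 0x9E = 0x3A.
P[1]: T = 0xB1, S = E(K, T) = 0x9D; 0x04 ⊕ 0x9D = 0x99.
P[2]: T = 0xB2, S = E(K, T) = 0xA0; 0x7C ⊕ 0xA0 = 0xDC.
P[3]: T = 0xB3, S = E(K, T) = 0x9F; 0xCA ⊕ 0x9F = 0x55.
Blocks that differ from the original plaintext: P[0].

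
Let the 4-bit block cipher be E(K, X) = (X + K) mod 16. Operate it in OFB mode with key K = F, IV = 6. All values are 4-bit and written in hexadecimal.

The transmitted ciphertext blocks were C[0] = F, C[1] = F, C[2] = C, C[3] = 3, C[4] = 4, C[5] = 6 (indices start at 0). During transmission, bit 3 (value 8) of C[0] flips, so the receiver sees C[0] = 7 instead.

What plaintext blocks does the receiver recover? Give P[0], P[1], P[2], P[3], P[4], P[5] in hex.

P[0] = 2, P[1] = B, P[2] = F, P[3] = 1, P[4] = 5, P[5] = 6

OFB decryption: S_i = E(K, S_{i−1}) with S_{−1} = IV; P_i = C_i ⊕ S_i.
Only C[0] changed, to 7. In OFB, a change in C_i flips the same bit in P_i only; the keystream is unaffected. Decrypting the received ciphertext:
P[0]: S = E(K, 6) = 5; 7 ⊕ 5 = 2.
P[1]: S = E(K, 5) = 4; F ⊕ 4 = B.
P[2]: S = E(K, 4) = 3; C ⊕ 3 = F.
P[3]: S = E(K, 3) = 2; 3 ⊕ 2 = 1.
P[4]: S = E(K, 2) = 1; 4 ⊕ 1 = 5.
P[5]: S = E(K, 1) = 0; 6 ⊕ 0 = 6.
Blocks that differ from the original plaintext: P[0].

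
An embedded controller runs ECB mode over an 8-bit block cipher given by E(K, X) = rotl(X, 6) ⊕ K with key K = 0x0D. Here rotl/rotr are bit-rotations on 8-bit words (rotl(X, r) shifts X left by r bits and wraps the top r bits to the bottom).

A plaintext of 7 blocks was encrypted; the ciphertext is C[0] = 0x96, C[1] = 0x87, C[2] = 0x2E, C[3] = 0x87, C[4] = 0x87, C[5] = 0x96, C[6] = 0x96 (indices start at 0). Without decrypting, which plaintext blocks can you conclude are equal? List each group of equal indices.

ECB encrypts each block independently with the same key, so equal ciphertext blocks imply equal plaintext blocks.
C[0] = C[5] = C[6] = 0x96, so P[0] = P[5] = P[6].
C[1] = C[3] = C[4] = 0x87, so P[1] = P[3] = P[4].

P[0] = P[5] = P[6]; P[1] = P[3] = P[4]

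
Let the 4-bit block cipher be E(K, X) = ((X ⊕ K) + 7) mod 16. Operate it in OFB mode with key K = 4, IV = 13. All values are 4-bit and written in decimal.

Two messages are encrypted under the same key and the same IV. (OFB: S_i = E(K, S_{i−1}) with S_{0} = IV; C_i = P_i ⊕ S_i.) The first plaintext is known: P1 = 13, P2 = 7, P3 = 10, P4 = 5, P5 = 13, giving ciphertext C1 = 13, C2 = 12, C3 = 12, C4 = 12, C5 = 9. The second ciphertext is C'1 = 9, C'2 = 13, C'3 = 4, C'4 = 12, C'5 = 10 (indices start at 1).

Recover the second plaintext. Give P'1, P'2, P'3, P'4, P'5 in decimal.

P'1 = 9, P'2 = 6, P'3 = 2, P'4 = 5, P'5 = 14

In OFB with a reused IV, both messages share the same keystream S_i, so C_i ⊕ C'_i = P_i ⊕ P'_i and thus P'_i = P_i ⊕ C_i ⊕ C'_i.
P'1: 13 ⊕ 13 ⊕ 9 = 9.
P'2: 7 ⊕ 12 ⊕ 13 = 6.
P'3: 10 ⊕ 12 ⊕ 4 = 2.
P'4: 5 ⊕ 12 ⊕ 12 = 5.
P'5: 13 ⊕ 9 ⊕ 10 = 14.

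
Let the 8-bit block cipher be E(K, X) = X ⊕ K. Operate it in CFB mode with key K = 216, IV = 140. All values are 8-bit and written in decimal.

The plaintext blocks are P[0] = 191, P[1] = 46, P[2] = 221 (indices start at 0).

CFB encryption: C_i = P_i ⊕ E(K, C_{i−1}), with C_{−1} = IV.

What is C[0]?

C[0]: E(K, 140) = 84; 191 ⊕ 84 = 235.

C[0] = 235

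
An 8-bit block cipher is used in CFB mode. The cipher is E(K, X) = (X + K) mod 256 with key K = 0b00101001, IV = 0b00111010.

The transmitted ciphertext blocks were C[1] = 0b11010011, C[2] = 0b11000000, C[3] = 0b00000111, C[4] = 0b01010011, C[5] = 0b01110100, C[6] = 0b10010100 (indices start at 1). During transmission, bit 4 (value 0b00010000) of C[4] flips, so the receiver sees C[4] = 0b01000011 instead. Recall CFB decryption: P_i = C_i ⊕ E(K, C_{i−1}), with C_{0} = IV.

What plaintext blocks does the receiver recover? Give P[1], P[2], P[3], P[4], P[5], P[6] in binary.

Only C[4] changed, to 0b01000011. In CFB, a change in C_i flips the same bit in P_i and garbles P_{i+1}. Decrypting the received ciphertext:
P[1]: E(K, 0b00111010) = 0b01100011; 0b11010011 ⊕ 0b01100011 = 0b10110000.
P[2]: E(K, 0b11010011) = 0b11111100; 0b11000000 ⊕ 0b11111100 = 0b00111100.
P[3]: E(K, 0b11000000) = 0b11101001; 0b00000111 ⊕ 0b11101001 = 0b11101110.
P[4]: E(K, 0b00000111) = 0b00110000; 0b01000011 ⊕ 0b00110000 = 0b01110011.
P[5]: E(K, 0b01000011) = 0b01101100; 0b01110100 ⊕ 0b01101100 = 0b00011000.
P[6]: E(K, 0b01110100) = 0b10011101; 0b10010100 ⊕ 0b10011101 = 0b00001001.
Blocks that differ from the original plaintext: P[4], P[5].

P[1] = 0b10110000, P[2] = 0b00111100, P[3] = 0b11101110, P[4] = 0b01110011, P[5] = 0b00011000, P[6] = 0b00001001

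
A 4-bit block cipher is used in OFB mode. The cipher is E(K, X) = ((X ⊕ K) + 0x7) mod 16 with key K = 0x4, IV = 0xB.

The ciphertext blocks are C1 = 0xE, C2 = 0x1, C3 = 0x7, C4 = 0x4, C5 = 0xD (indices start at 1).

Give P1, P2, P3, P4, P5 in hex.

OFB decryption: S_i = E(K, S_{i−1}) with S_{0} = IV; P_i = C_i ⊕ S_i.
P1: S = E(K, 0xB) = 0x6; 0xE ⊕ 0x6 = 0x8.
P2: S = E(K, 0x6) = 0x9; 0x1 ⊕ 0x9 = 0x8.
P3: S = E(K, 0x9) = 0x4; 0x7 ⊕ 0x4 = 0x3.
P4: S = E(K, 0x4) = 0x7; 0x4 ⊕ 0x7 = 0x3.
P5: S = E(K, 0x7) = 0xA; 0xD ⊕ 0xA = 0x7.

P1 = 0x8, P2 = 0x8, P3 = 0x3, P4 = 0x3, P5 = 0x7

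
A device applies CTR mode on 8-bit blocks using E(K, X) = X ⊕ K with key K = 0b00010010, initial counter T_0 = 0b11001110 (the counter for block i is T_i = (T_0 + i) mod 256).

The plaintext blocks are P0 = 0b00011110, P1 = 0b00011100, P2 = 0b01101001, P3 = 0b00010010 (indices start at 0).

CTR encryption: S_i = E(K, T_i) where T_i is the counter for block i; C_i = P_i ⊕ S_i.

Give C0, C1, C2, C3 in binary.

C0: T = 0b11001110, S = E(K, T) = 0b11011100; 0b00011110 ⊕ 0b11011100 = 0b11000010.
C1: T = 0b11001111, S = E(K, T) = 0b11011101; 0b00011100 ⊕ 0b11011101 = 0b11000001.
C2: T = 0b11010000, S = E(K, T) = 0b11000010; 0b01101001 ⊕ 0b11000010 = 0b10101011.
C3: T = 0b11010001, S = E(K, T) = 0b11000011; 0b00010010 ⊕ 0b11000011 = 0b11010001.

C0 = 0b11000010, C1 = 0b11000001, C2 = 0b10101011, C3 = 0b11010001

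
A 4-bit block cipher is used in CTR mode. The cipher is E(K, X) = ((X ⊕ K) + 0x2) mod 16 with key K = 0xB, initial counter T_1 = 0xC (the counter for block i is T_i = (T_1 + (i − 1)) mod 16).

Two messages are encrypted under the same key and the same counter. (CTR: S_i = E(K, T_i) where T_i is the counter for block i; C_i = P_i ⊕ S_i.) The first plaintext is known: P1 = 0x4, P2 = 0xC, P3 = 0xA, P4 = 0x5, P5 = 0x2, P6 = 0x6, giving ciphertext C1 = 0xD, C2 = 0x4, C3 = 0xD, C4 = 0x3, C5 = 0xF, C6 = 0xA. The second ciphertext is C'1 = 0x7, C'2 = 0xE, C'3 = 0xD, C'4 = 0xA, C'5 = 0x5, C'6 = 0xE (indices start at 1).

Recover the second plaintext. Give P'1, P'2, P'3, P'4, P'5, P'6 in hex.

P'1 = 0xE, P'2 = 0x6, P'3 = 0xA, P'4 = 0xC, P'5 = 0x8, P'6 = 0x2

In CTR with a reused counter, both messages share the same keystream S_i, so C_i ⊕ C'_i = P_i ⊕ P'_i and thus P'_i = P_i ⊕ C_i ⊕ C'_i.
P'1: 0x4 ⊕ 0xD ⊕ 0x7 = 0xE.
P'2: 0xC ⊕ 0x4 ⊕ 0xE = 0x6.
P'3: 0xA ⊕ 0xD ⊕ 0xD = 0xA.
P'4: 0x5 ⊕ 0x3 ⊕ 0xA = 0xC.
P'5: 0x2 ⊕ 0xF ⊕ 0x5 = 0x8.
P'6: 0x6 ⊕ 0xA ⊕ 0xE = 0x2.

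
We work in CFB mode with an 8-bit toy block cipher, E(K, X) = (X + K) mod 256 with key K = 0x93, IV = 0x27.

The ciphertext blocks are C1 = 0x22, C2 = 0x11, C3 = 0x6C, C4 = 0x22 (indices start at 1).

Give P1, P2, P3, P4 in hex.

CFB decryption: P_i = C_i ⊕ E(K, C_{i−1}), with C_{0} = IV.
P1: E(K, 0x27) = 0xBA; 0x22 ⊕ 0xBA = 0x98.
P2: E(K, 0x22) = 0xB5; 0x11 ⊕ 0xB5 = 0xA4.
P3: E(K, 0x11) = 0xA4; 0x6C ⊕ 0xA4 = 0xC8.
P4: E(K, 0x6C) = 0xFF; 0x22 ⊕ 0xFF = 0xDD.

P1 = 0x98, P2 = 0xA4, P3 = 0xC8, P4 = 0xDD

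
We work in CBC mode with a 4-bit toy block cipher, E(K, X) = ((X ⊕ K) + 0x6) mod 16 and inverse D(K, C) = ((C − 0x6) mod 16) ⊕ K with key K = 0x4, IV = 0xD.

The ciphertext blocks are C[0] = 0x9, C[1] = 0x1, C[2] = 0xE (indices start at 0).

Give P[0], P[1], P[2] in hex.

P[0] = 0xA, P[1] = 0x6, P[2] = 0xD

CBC decryption: P_i = D(K, C_i) ⊕ C_{i−1}, with C_{−1} = IV.
P[0]: D(K, 0x9) = 0x7; 0x7 ⊕ 0xD = 0xA.
P[1]: D(K, 0x1) = 0xF; 0xF ⊕ 0x9 = 0x6.
P[2]: D(K, 0xE) = 0xC; 0xC ⊕ 0x1 = 0xD.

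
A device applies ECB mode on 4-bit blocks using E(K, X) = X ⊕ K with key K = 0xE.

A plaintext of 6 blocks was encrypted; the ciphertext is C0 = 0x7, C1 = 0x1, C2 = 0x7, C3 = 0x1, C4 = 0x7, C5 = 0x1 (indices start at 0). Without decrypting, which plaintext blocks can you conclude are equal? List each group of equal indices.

ECB encrypts each block independently with the same key, so equal ciphertext blocks imply equal plaintext blocks.
C0 = C2 = C4 = 0x7, so P0 = P2 = P4.
C1 = C3 = C5 = 0x1, so P1 = P3 = P5.

P0 = P2 = P4; P1 = P3 = P5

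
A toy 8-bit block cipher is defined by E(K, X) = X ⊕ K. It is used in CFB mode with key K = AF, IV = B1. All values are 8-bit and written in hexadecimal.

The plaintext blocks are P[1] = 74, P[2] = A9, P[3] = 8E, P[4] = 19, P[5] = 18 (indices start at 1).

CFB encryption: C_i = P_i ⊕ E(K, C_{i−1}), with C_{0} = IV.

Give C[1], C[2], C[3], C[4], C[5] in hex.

C[1] = 6A, C[2] = 6C, C[3] = 4D, C[4] = FB, C[5] = 4C

C[1]: E(K, B1) = 1E; 74 ⊕ 1E = 6A.
C[2]: E(K, 6A) = C5; A9 ⊕ C5 = 6C.
C[3]: E(K, 6C) = C3; 8E ⊕ C3 = 4D.
C[4]: E(K, 4D) = E2; 19 ⊕ E2 = FB.
C[5]: E(K, FB) = 54; 18 ⊕ 54 = 4C.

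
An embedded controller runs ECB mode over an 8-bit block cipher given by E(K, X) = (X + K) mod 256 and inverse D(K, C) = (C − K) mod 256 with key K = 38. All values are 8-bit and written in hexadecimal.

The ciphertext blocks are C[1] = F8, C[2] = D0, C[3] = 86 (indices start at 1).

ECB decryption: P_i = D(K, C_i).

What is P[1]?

P[1] = C0

P[1]: D(K, F8) = C0.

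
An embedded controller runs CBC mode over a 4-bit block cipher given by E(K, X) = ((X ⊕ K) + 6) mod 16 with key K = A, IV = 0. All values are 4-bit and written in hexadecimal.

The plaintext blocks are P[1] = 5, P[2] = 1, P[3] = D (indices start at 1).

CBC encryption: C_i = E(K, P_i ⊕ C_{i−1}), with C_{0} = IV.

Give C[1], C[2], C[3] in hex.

C[1]: P[1] ⊕ 0 = 5; E(K, 5) = 5.
C[2]: P[2] ⊕ 5 = 4; E(K, 4) = 4.
C[3]: P[3] ⊕ 4 = 9; E(K, 9) = 9.

C[1] = 5, C[2] = 4, C[3] = 9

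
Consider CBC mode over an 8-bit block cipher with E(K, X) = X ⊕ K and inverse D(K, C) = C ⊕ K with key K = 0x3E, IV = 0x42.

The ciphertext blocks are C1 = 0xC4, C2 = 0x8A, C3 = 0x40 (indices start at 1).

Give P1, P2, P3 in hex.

P1 = 0xB8, P2 = 0x70, P3 = 0xF4

CBC decryption: P_i = D(K, C_i) ⊕ C_{i−1}, with C_{0} = IV.
P1: D(K, 0xC4) = 0xFA; 0xFA ⊕ 0x42 = 0xB8.
P2: D(K, 0x8A) = 0xB4; 0xB4 ⊕ 0xC4 = 0x70.
P3: D(K, 0x40) = 0x7E; 0x7E ⊕ 0x8A = 0xF4.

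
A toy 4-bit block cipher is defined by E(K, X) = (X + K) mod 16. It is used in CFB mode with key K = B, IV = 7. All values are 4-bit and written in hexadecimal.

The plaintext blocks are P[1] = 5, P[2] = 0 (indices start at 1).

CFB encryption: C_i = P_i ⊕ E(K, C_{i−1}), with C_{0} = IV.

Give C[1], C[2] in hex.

C[1]: E(K, 7) = 2; 5 ⊕ 2 = 7.
C[2]: E(K, 7) = 2; 0 ⊕ 2 = 2.

C[1] = 7, C[2] = 2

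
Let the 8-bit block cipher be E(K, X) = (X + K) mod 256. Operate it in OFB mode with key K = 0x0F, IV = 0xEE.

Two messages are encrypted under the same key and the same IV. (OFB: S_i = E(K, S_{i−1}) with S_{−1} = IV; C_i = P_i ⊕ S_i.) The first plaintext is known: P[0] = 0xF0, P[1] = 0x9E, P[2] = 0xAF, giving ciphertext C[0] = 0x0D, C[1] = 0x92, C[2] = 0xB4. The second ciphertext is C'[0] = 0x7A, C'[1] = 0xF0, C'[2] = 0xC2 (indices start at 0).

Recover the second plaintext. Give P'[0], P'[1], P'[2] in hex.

P'[0] = 0x87, P'[1] = 0xFC, P'[2] = 0xD9

In OFB with a reused IV, both messages share the same keystream S_i, so C_i ⊕ C'_i = P_i ⊕ P'_i and thus P'_i = P_i ⊕ C_i ⊕ C'_i.
P'[0]: 0xF0 ⊕ 0x0D ⊕ 0x7A = 0x87.
P'[1]: 0x9E ⊕ 0x92 ⊕ 0xF0 = 0xFC.
P'[2]: 0xAF ⊕ 0xB4 ⊕ 0xC2 = 0xD9.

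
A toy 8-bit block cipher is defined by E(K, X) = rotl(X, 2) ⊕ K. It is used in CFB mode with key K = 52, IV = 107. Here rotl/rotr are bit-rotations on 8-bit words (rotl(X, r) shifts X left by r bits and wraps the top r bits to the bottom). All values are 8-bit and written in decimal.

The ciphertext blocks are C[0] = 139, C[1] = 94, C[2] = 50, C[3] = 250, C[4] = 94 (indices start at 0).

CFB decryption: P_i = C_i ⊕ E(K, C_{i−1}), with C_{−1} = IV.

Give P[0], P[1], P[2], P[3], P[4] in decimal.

P[0]: E(K, 107) = 153; 139 ⊕ 153 = 18.
P[1]: E(K, 139) = 26; 94 ⊕ 26 = 68.
P[2]: E(K, 94) = 77; 50 ⊕ 77 = 127.
P[3]: E(K, 50) = 252; 250 ⊕ 252 = 6.
P[4]: E(K, 250) = 223; 94 ⊕ 223 = 129.

P[0] = 18, P[1] = 68, P[2] = 127, P[3] = 6, P[4] = 129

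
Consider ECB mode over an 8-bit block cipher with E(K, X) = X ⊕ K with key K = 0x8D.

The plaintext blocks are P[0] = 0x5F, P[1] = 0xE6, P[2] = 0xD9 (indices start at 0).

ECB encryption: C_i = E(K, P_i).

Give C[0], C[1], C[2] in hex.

C[0]: E(K, 0x5F) = 0xD2.
C[1]: E(K, 0xE6) = 0x6B.
C[2]: E(K, 0xD9) = 0x54.

C[0] = 0xD2, C[1] = 0x6B, C[2] = 0x54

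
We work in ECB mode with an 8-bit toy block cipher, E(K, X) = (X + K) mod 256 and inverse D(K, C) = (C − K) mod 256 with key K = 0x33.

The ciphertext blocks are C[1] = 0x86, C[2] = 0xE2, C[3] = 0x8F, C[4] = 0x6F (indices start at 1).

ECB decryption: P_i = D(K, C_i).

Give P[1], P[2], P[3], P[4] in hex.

P[1]: D(K, 0x86) = 0x53.
P[2]: D(K, 0xE2) = 0xAF.
P[3]: D(K, 0x8F) = 0x5C.
P[4]: D(K, 0x6F) = 0x3C.

P[1] = 0x53, P[2] = 0xAF, P[3] = 0x5C, P[4] = 0x3C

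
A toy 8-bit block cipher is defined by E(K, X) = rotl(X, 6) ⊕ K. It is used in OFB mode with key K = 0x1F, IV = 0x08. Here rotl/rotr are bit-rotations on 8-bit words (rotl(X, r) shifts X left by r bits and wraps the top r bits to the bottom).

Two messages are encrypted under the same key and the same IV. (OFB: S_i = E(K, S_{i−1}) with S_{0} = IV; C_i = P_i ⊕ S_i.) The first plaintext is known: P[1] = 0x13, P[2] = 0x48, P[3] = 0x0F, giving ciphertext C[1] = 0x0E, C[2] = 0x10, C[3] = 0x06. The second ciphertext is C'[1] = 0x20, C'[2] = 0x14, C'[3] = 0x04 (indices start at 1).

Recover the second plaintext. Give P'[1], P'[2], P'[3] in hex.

P'[1] = 0x3D, P'[2] = 0x4C, P'[3] = 0x0D

In OFB with a reused IV, both messages share the same keystream S_i, so C_i ⊕ C'_i = P_i ⊕ P'_i and thus P'_i = P_i ⊕ C_i ⊕ C'_i.
P'[1]: 0x13 ⊕ 0x0E ⊕ 0x20 = 0x3D.
P'[2]: 0x48 ⊕ 0x10 ⊕ 0x14 = 0x4C.
P'[3]: 0x0F ⊕ 0x06 ⊕ 0x04 = 0x0D.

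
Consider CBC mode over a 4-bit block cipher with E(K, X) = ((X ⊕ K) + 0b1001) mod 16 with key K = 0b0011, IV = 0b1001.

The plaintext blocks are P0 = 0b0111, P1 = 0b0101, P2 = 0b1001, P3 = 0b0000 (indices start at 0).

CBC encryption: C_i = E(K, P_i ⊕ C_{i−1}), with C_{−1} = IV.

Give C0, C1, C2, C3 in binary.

C0: P0 ⊕ 0b1001 = 0b1110; E(K, 0b1110) = 0b0110.
C1: P1 ⊕ 0b0110 = 0b0011; E(K, 0b0011) = 0b1001.
C2: P2 ⊕ 0b1001 = 0b0000; E(K, 0b0000) = 0b1100.
C3: P3 ⊕ 0b1100 = 0b1100; E(K, 0b1100) = 0b1000.

C0 = 0b0110, C1 = 0b1001, C2 = 0b1100, C3 = 0b1000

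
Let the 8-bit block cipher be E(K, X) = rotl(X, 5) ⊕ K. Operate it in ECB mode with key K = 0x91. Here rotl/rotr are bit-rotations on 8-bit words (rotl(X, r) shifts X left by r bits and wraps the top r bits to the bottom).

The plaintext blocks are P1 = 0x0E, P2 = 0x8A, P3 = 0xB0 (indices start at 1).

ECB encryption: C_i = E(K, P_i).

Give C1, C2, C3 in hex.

C1 = 0x50, C2 = 0xC0, C3 = 0x87

C1: E(K, 0x0E) = 0x50.
C2: E(K, 0x8A) = 0xC0.
C3: E(K, 0xB0) = 0x87.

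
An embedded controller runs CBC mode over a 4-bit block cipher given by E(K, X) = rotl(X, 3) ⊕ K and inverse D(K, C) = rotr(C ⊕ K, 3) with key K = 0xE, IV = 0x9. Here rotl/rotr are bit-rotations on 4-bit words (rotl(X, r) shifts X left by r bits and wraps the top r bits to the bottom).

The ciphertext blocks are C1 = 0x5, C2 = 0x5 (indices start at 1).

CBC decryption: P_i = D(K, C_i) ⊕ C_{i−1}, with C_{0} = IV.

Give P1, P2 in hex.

P1 = 0xE, P2 = 0x2

P1: D(K, 0x5) = 0x7; 0x7 ⊕ 0x9 = 0xE.
P2: D(K, 0x5) = 0x7; 0x7 ⊕ 0x5 = 0x2.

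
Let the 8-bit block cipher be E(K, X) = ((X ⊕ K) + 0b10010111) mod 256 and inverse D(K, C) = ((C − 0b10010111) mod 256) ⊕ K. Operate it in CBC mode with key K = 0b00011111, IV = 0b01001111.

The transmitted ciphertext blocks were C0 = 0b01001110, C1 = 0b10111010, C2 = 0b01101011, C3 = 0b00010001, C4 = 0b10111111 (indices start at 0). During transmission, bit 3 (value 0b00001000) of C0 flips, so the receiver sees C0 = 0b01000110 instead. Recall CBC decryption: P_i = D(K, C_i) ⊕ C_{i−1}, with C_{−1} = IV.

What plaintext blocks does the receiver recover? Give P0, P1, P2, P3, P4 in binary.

Only C0 changed, to 0b01000110. In CBC, a change in C_i garbles P_i and flips the same bit in P_{i+1}. Decrypting the received ciphertext:
P0: D(K, 0b01000110) = 0b10110000; 0b10110000 ⊕ 0b01001111 = 0b11111111.
P1: D(K, 0b10111010) = 0b00111100; 0b00111100 ⊕ 0b01000110 = 0b01111010.
P2: D(K, 0b01101011) = 0b11001011; 0b11001011 ⊕ 0b10111010 = 0b01110001.
P3: D(K, 0b00010001) = 0b01100101; 0b01100101 ⊕ 0b01101011 = 0b00001110.
P4: D(K, 0b10111111) = 0b00110111; 0b00110111 ⊕ 0b00010001 = 0b00100110.
Blocks that differ from the original plaintext: P0, P1.

P0 = 0b11111111, P1 = 0b01111010, P2 = 0b01110001, P3 = 0b00001110, P4 = 0b00100110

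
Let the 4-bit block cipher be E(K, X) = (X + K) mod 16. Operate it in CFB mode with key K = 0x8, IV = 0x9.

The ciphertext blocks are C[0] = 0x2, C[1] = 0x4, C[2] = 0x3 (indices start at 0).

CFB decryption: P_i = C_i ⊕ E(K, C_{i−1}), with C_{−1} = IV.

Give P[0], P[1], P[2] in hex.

P[0] = 0x3, P[1] = 0xE, P[2] = 0xF

P[0]: E(K, 0x9) = 0x1; 0x2 ⊕ 0x1 = 0x3.
P[1]: E(K, 0x2) = 0xA; 0x4 ⊕ 0xA = 0xE.
P[2]: E(K, 0x4) = 0xC; 0x3 ⊕ 0xC = 0xF.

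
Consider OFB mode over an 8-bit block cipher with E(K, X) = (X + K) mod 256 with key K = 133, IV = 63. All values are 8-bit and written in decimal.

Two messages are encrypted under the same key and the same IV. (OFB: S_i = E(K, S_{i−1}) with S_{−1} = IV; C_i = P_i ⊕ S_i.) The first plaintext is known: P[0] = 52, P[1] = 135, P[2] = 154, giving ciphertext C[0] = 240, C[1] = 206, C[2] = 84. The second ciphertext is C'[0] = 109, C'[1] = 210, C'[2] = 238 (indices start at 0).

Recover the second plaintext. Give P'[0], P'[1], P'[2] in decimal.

P'[0] = 169, P'[1] = 155, P'[2] = 32

In OFB with a reused IV, both messages share the same keystream S_i, so C_i ⊕ C'_i = P_i ⊕ P'_i and thus P'_i = P_i ⊕ C_i ⊕ C'_i.
P'[0]: 52 ⊕ 240 ⊕ 109 = 169.
P'[1]: 135 ⊕ 206 ⊕ 210 = 155.
P'[2]: 154 ⊕ 84 ⊕ 238 = 32.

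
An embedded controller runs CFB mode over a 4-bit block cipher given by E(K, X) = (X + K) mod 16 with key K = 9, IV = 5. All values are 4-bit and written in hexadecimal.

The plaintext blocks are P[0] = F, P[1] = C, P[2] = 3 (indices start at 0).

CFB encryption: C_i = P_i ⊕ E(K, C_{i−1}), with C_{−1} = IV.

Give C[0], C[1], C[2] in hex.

C[0]: E(K, 5) = E; F ⊕ E = 1.
C[1]: E(K, 1) = A; C ⊕ A = 6.
C[2]: E(K, 6) = F; 3 ⊕ F = C.

C[0] = 1, C[1] = 6, C[2] = C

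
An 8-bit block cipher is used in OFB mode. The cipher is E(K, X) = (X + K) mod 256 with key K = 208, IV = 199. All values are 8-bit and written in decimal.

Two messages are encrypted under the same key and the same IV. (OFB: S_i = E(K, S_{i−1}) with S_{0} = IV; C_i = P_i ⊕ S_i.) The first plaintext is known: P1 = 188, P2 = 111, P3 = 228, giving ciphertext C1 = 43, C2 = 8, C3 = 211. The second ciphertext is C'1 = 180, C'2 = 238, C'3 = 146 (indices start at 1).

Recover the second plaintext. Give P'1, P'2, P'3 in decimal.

P'1 = 35, P'2 = 137, P'3 = 165

In OFB with a reused IV, both messages share the same keystream S_i, so C_i ⊕ C'_i = P_i ⊕ P'_i and thus P'_i = P_i ⊕ C_i ⊕ C'_i.
P'1: 188 ⊕ 43 ⊕ 180 = 35.
P'2: 111 ⊕ 8 ⊕ 238 = 137.
P'3: 228 ⊕ 211 ⊕ 146 = 165.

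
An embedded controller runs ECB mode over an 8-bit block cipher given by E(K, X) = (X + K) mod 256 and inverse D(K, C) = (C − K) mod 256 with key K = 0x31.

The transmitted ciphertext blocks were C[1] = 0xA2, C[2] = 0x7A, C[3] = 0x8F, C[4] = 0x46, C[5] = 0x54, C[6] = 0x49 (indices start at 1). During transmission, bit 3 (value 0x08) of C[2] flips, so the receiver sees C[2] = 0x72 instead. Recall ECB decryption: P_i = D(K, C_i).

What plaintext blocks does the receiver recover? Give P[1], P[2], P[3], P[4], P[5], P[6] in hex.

Only C[2] changed, to 0x72. In ECB, a change in C_i affects only P_i. Decrypting the received ciphertext:
P[1]: D(K, 0xA2) = 0x71.
P[2]: D(K, 0x72) = 0x41.
P[3]: D(K, 0x8F) = 0x5E.
P[4]: D(K, 0x46) = 0x15.
P[5]: D(K, 0x54) = 0x23.
P[6]: D(K, 0x49) = 0x18.
Blocks that differ from the original plaintext: P[2].

P[1] = 0x71, P[2] = 0x41, P[3] = 0x5E, P[4] = 0x15, P[5] = 0x23, P[6] = 0x18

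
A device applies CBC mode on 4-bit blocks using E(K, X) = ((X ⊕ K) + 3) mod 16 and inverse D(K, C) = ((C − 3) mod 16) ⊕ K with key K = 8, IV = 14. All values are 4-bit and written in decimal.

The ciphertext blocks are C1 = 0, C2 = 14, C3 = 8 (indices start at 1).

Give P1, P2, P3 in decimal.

CBC decryption: P_i = D(K, C_i) ⊕ C_{i−1}, with C_{0} = IV.
P1: D(K, 0) = 5; 5 ⊕ 14 = 11.
P2: D(K, 14) = 3; 3 ⊕ 0 = 3.
P3: D(K, 8) = 13; 13 ⊕ 14 = 3.

P1 = 11, P2 = 3, P3 = 3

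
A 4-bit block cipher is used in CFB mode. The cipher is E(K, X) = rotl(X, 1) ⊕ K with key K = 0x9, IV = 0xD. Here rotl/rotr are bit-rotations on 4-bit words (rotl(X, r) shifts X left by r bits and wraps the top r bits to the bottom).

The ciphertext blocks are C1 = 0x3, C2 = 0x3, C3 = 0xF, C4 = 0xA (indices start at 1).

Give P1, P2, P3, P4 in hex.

CFB decryption: P_i = C_i ⊕ E(K, C_{i−1}), with C_{0} = IV.
P1: E(K, 0xD) = 0x2; 0x3 ⊕ 0x2 = 0x1.
P2: E(K, 0x3) = 0xF; 0x3 ⊕ 0xF = 0xC.
P3: E(K, 0x3) = 0xF; 0xF ⊕ 0xF = 0x0.
P4: E(K, 0xF) = 0x6; 0xA ⊕ 0x6 = 0xC.

P1 = 0x1, P2 = 0xC, P3 = 0x0, P4 = 0xC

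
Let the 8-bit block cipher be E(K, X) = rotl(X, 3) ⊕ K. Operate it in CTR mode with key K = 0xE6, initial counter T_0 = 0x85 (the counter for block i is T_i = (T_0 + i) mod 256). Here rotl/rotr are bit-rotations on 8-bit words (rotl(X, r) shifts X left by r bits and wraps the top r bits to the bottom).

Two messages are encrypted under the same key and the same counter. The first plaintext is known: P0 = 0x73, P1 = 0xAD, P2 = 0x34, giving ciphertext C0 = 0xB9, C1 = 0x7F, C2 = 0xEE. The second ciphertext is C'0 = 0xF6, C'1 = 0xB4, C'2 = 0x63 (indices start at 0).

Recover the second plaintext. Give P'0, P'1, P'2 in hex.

In CTR with a reused counter, both messages share the same keystream S_i, so C_i ⊕ C'_i = P_i ⊕ P'_i and thus P'_i = P_i ⊕ C_i ⊕ C'_i.
P'0: 0x73 ⊕ 0xB9 ⊕ 0xF6 = 0x3C.
P'1: 0xAD ⊕ 0x7F ⊕ 0xB4 = 0x66.
P'2: 0x34 ⊕ 0xEE ⊕ 0x63 = 0xB9.

P'0 = 0x3C, P'1 = 0x66, P'2 = 0xB9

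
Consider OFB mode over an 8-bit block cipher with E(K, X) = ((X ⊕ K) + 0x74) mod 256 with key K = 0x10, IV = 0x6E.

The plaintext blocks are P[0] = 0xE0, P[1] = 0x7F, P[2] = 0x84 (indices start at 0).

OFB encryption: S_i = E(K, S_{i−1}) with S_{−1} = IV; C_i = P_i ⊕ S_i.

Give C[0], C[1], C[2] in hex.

C[0]: S = E(K, 0x6E) = 0xF2; 0xE0 ⊕ 0xF2 = 0x12.
C[1]: S = E(K, 0xF2) = 0x56; 0x7F ⊕ 0x56 = 0x29.
C[2]: S = E(K, 0x56) = 0xBA; 0x84 ⊕ 0xBA = 0x3E.

C[0] = 0x12, C[1] = 0x29, C[2] = 0x3E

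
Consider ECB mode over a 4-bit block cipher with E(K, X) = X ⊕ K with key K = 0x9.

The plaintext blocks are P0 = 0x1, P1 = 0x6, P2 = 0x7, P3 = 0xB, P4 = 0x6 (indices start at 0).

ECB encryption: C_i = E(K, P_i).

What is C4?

C4: E(K, 0x6) = 0xF.

C4 = 0xF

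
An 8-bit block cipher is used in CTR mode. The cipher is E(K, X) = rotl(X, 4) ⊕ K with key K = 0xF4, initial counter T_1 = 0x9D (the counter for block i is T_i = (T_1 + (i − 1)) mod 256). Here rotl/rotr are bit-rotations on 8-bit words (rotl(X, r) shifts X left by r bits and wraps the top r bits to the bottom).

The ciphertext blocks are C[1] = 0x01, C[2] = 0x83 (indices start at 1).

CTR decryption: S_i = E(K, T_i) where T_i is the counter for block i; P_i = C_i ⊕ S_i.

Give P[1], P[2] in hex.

P[1] = 0x2C, P[2] = 0x9E

P[1]: T = 0x9D, S = E(K, T) = 0x2D; 0x01 ⊕ 0x2D = 0x2C.
P[2]: T = 0x9E, S = E(K, T) = 0x1D; 0x83 ⊕ 0x1D = 0x9E.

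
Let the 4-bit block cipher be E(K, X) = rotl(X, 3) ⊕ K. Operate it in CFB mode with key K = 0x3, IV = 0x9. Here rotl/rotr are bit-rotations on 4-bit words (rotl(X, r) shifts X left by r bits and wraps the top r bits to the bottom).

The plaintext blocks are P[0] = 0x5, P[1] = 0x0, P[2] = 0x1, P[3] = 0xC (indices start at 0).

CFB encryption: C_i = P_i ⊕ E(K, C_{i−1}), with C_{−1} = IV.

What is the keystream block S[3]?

C[0]: E(K, 0x9) = 0xF; 0x5 ⊕ 0xF = 0xA.
C[1]: E(K, 0xA) = 0x6; 0x0 ⊕ 0x6 = 0x6.
C[2]: E(K, 0x6) = 0x0; 0x1 ⊕ 0x0 = 0x1.
C[3]: E(K, 0x1) = 0xB; 0xC ⊕ 0xB = 0x7.
So S[3] = 0xB.

0xB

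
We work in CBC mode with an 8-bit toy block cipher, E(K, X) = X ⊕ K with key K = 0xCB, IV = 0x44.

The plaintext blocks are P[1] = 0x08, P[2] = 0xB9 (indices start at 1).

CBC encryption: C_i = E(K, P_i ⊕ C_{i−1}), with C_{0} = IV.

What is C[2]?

C[1]: P[1] ⊕ 0x44 = 0x4C; E(K, 0x4C) = 0x87.
C[2]: P[2] ⊕ 0x87 = 0x3E; E(K, 0x3E) = 0xF5.

C[2] = 0xF5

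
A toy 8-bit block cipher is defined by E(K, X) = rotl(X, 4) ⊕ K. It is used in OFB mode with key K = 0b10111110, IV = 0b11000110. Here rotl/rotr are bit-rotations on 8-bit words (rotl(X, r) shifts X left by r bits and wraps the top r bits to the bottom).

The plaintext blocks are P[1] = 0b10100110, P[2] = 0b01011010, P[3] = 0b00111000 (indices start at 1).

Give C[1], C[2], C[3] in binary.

OFB encryption: S_i = E(K, S_{i−1}) with S_{0} = IV; C_i = P_i ⊕ S_i.
C[1]: S = E(K, 0b11000110) = 0b11010010; 0b10100110 ⊕ 0b11010010 = 0b01110100.
C[2]: S = E(K, 0b11010010) = 0b10010011; 0b01011010 ⊕ 0b10010011 = 0b11001001.
C[3]: S = E(K, 0b10010011) = 0b10000111; 0b00111000 ⊕ 0b10000111 = 0b10111111.

C[1] = 0b01110100, C[2] = 0b11001001, C[3] = 0b10111111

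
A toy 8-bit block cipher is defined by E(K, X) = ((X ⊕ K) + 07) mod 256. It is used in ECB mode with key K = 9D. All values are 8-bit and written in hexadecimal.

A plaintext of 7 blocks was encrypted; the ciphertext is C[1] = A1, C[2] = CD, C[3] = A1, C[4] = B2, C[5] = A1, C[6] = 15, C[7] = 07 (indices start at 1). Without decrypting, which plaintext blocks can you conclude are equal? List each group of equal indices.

ECB encrypts each block independently with the same key, so equal ciphertext blocks imply equal plaintext blocks.
C[1] = C[3] = C[5] = A1, so P[1] = P[3] = P[5].

P[1] = P[3] = P[5]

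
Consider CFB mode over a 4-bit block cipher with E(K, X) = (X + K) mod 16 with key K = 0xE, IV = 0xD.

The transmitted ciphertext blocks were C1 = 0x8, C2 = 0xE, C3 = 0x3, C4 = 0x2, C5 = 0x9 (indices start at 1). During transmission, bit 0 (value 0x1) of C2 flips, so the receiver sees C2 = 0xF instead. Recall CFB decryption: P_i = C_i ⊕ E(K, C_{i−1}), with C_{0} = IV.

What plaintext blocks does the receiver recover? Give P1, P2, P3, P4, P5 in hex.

Only C2 changed, to 0xF. In CFB, a change in C_i flips the same bit in P_i and garbles P_{i+1}. Decrypting the received ciphertext:
P1: E(K, 0xD) = 0xB; 0x8 ⊕ 0xB = 0x3.
P2: E(K, 0x8) = 0x6; 0xF ⊕ 0x6 = 0x9.
P3: E(K, 0xF) = 0xD; 0x3 ⊕ 0xD = 0xE.
P4: E(K, 0x3) = 0x1; 0x2 ⊕ 0x1 = 0x3.
P5: E(K, 0x2) = 0x0; 0x9 ⊕ 0x0 = 0x9.
Blocks that differ from the original plaintext: P2, P3.

P1 = 0x3, P2 = 0x9, P3 = 0xE, P4 = 0x3, P5 = 0x9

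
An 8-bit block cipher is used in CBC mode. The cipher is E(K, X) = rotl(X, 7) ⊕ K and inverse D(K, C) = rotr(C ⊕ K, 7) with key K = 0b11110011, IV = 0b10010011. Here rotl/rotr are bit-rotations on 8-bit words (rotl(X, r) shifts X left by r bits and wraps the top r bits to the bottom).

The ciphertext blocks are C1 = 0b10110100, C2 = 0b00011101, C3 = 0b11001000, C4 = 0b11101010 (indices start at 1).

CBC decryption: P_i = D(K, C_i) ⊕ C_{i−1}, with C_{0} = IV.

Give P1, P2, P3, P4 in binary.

P1: D(K, 0b10110100) = 0b10001110; 0b10001110 ⊕ 0b10010011 = 0b00011101.
P2: D(K, 0b00011101) = 0b11011101; 0b11011101 ⊕ 0b10110100 = 0b01101001.
P3: D(K, 0b11001000) = 0b01110110; 0b01110110 ⊕ 0b00011101 = 0b01101011.
P4: D(K, 0b11101010) = 0b00110010; 0b00110010 ⊕ 0b11001000 = 0b11111010.

P1 = 0b00011101, P2 = 0b01101001, P3 = 0b01101011, P4 = 0b11111010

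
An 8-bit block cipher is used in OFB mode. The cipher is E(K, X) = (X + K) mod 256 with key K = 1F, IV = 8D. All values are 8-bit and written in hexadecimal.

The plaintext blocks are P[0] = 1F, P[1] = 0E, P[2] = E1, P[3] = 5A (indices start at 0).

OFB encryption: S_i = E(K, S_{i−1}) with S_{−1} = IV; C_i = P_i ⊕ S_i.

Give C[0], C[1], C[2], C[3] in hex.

C[0] = B3, C[1] = C5, C[2] = 0B, C[3] = 53

C[0]: S = E(K, 8D) = AC; 1F ⊕ AC = B3.
C[1]: S = E(K, AC) = CB; 0E ⊕ CB = C5.
C[2]: S = E(K, CB) = EA; E1 ⊕ EA = 0B.
C[3]: S = E(K, EA) = 09; 5A ⊕ 09 = 53.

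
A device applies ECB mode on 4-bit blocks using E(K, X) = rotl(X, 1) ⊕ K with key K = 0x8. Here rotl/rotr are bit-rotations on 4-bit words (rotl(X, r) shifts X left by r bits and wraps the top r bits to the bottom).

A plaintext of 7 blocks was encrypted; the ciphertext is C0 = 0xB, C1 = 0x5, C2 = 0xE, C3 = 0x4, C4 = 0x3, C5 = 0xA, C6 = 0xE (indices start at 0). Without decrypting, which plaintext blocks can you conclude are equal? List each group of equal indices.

P2 = P6

ECB encrypts each block independently with the same key, so equal ciphertext blocks imply equal plaintext blocks.
C2 = C6 = 0xE, so P2 = P6.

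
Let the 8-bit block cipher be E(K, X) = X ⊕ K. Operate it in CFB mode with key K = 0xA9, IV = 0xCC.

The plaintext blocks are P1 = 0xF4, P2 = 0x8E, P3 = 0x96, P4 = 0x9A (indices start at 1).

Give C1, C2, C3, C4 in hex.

CFB encryption: C_i = P_i ⊕ E(K, C_{i−1}), with C_{0} = IV.
C1: E(K, 0xCC) = 0x65; 0xF4 ⊕ 0x65 = 0x91.
C2: E(K, 0x91) = 0x38; 0x8E ⊕ 0x38 = 0xB6.
C3: E(K, 0xB6) = 0x1F; 0x96 ⊕ 0x1F = 0x89.
C4: E(K, 0x89) = 0x20; 0x9A ⊕ 0x20 = 0xBA.

C1 = 0x91, C2 = 0xB6, C3 = 0x89, C4 = 0xBA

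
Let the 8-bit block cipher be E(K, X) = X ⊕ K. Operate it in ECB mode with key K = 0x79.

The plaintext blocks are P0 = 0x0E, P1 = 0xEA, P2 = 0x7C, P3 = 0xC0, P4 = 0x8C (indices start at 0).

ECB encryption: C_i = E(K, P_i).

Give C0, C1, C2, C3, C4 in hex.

C0: E(K, 0x0E) = 0x77.
C1: E(K, 0xEA) = 0x93.
C2: E(K, 0x7C) = 0x05.
C3: E(K, 0xC0) = 0xB9.
C4: E(K, 0x8C) = 0xF5.

C0 = 0x77, C1 = 0x93, C2 = 0x05, C3 = 0xB9, C4 = 0xF5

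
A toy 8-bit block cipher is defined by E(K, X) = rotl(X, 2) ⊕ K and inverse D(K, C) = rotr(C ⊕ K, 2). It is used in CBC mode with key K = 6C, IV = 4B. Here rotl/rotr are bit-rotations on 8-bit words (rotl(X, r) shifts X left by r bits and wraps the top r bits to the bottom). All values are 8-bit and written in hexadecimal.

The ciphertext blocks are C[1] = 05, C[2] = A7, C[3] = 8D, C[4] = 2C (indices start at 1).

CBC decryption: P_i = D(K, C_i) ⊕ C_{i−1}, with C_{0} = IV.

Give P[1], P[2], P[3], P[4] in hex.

P[1]: D(K, 05) = 5A; 5A ⊕ 4B = 11.
P[2]: D(K, A7) = F2; F2 ⊕ 05 = F7.
P[3]: D(K, 8D) = 78; 78 ⊕ A7 = DF.
P[4]: D(K, 2C) = 10; 10 ⊕ 8D = 9D.

P[1] = 11, P[2] = F7, P[3] = DF, P[4] = 9D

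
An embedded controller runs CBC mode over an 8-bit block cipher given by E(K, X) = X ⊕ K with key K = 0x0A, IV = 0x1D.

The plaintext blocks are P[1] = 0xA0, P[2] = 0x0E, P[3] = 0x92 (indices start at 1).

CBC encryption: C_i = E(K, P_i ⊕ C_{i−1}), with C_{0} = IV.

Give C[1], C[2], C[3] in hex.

C[1] = 0xB7, C[2] = 0xB3, C[3] = 0x2B

C[1]: P[1] ⊕ 0x1D = 0xBD; E(K, 0xBD) = 0xB7.
C[2]: P[2] ⊕ 0xB7 = 0xB9; E(K, 0xB9) = 0xB3.
C[3]: P[3] ⊕ 0xB3 = 0x21; E(K, 0x21) = 0x2B.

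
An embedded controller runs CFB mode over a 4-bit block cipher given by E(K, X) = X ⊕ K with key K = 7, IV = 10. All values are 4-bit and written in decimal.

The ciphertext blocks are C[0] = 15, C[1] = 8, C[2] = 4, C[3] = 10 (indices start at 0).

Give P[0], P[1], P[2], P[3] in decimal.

CFB decryption: P_i = C_i ⊕ E(K, C_{i−1}), with C_{−1} = IV.
P[0]: E(K, 10) = 13; 15 ⊕ 13 = 2.
P[1]: E(K, 15) = 8; 8 ⊕ 8 = 0.
P[2]: E(K, 8) = 15; 4 ⊕ 15 = 11.
P[3]: E(K, 4) = 3; 10 ⊕ 3 = 9.

P[0] = 2, P[1] = 0, P[2] = 11, P[3] = 9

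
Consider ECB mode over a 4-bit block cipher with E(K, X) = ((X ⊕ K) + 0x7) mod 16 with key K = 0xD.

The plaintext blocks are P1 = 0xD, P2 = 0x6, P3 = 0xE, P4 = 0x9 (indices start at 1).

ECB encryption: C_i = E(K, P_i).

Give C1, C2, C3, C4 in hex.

C1: E(K, 0xD) = 0x7.
C2: E(K, 0x6) = 0x2.
C3: E(K, 0xE) = 0xA.
C4: E(K, 0x9) = 0xB.

C1 = 0x7, C2 = 0x2, C3 = 0xA, C4 = 0xB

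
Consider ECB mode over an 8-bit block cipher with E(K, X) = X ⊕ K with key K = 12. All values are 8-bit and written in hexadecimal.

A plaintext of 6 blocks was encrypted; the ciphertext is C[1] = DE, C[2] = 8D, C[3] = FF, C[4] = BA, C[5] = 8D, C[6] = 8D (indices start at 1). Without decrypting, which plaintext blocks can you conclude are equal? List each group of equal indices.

P[2] = P[5] = P[6]

ECB encrypts each block independently with the same key, so equal ciphertext blocks imply equal plaintext blocks.
C[2] = C[5] = C[6] = 8D, so P[2] = P[5] = P[6].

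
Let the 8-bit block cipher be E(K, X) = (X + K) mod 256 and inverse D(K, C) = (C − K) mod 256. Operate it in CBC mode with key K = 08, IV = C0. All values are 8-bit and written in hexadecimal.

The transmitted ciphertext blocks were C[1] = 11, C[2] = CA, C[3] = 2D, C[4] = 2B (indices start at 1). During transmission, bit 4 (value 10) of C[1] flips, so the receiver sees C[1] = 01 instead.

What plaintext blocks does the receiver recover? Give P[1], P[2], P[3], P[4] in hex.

P[1] = 39, P[2] = C3, P[3] = EF, P[4] = 0E

CBC decryption: P_i = D(K, C_i) ⊕ C_{i−1}, with C_{0} = IV.
Only C[1] changed, to 01. In CBC, a change in C_i garbles P_i and flips the same bit in P_{i+1}. Decrypting the received ciphertext:
P[1]: D(K, 01) = F9; F9 ⊕ C0 = 39.
P[2]: D(K, CA) = C2; C2 ⊕ 01 = C3.
P[3]: D(K, 2D) = 25; 25 ⊕ CA = EF.
P[4]: D(K, 2B) = 23; 23 ⊕ 2D = 0E.
Blocks that differ from the original plaintext: P[1], P[2].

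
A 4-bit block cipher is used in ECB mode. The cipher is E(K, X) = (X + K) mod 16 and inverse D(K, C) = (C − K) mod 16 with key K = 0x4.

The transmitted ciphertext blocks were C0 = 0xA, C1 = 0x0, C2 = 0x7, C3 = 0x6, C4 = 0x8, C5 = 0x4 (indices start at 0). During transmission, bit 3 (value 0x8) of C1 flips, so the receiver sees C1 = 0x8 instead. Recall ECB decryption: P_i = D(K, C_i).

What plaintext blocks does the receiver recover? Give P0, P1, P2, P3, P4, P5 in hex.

Only C1 changed, to 0x8. In ECB, a change in C_i affects only P_i. Decrypting the received ciphertext:
P0: D(K, 0xA) = 0x6.
P1: D(K, 0x8) = 0x4.
P2: D(K, 0x7) = 0x3.
P3: D(K, 0x6) = 0x2.
P4: D(K, 0x8) = 0x4.
P5: D(K, 0x4) = 0x0.
Blocks that differ from the original plaintext: P1.

P0 = 0x6, P1 = 0x4, P2 = 0x3, P3 = 0x2, P4 = 0x4, P5 = 0x0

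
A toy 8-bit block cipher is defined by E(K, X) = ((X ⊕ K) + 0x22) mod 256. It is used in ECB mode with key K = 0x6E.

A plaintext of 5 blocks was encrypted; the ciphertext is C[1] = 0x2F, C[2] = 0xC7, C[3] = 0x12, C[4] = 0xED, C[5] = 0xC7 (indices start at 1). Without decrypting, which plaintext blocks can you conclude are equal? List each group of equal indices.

ECB encrypts each block independently with the same key, so equal ciphertext blocks imply equal plaintext blocks.
C[2] = C[5] = 0xC7, so P[2] = P[5].

P[2] = P[5]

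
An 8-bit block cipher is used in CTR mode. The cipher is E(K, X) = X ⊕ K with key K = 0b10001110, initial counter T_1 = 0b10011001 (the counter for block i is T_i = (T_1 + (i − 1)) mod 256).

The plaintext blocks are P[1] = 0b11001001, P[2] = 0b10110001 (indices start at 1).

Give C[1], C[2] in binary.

CTR encryption: S_i = E(K, T_i) where T_i is the counter for block i; C_i = P_i ⊕ S_i.
C[1]: T = 0b10011001, S = E(K, T) = 0b00010111; 0b11001001 ⊕ 0b00010111 = 0b11011110.
C[2]: T = 0b10011010, S = E(K, T) = 0b00010100; 0b10110001 ⊕ 0b00010100 = 0b10100101.

C[1] = 0b11011110, C[2] = 0b10100101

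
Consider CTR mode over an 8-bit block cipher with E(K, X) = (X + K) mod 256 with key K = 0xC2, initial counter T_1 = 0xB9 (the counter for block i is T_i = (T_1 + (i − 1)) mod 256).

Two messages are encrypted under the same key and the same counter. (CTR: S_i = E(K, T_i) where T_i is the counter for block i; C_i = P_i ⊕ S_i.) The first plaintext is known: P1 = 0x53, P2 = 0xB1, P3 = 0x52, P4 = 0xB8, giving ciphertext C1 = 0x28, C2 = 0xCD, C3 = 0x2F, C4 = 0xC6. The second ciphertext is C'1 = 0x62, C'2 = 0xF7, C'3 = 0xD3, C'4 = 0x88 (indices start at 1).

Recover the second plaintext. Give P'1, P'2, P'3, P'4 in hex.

In CTR with a reused counter, both messages share the same keystream S_i, so C_i ⊕ C'_i = P_i ⊕ P'_i and thus P'_i = P_i ⊕ C_i ⊕ C'_i.
P'1: 0x53 ⊕ 0x28 ⊕ 0x62 = 0x19.
P'2: 0xB1 ⊕ 0xCD ⊕ 0xF7 = 0x8B.
P'3: 0x52 ⊕ 0x2F ⊕ 0xD3 = 0xAE.
P'4: 0xB8 ⊕ 0xC6 ⊕ 0x88 = 0xF6.

P'1 = 0x19, P'2 = 0x8B, P'3 = 0xAE, P'4 = 0xF6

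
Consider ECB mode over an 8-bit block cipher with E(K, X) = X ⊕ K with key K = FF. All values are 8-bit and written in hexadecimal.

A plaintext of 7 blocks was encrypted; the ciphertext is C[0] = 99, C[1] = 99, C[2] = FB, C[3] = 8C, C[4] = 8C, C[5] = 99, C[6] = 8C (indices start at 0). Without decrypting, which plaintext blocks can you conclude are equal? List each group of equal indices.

ECB encrypts each block independently with the same key, so equal ciphertext blocks imply equal plaintext blocks.
C[0] = C[1] = C[5] = 99, so P[0] = P[1] = P[5].
C[3] = C[4] = C[6] = 8C, so P[3] = P[4] = P[6].

P[0] = P[1] = P[5]; P[3] = P[4] = P[6]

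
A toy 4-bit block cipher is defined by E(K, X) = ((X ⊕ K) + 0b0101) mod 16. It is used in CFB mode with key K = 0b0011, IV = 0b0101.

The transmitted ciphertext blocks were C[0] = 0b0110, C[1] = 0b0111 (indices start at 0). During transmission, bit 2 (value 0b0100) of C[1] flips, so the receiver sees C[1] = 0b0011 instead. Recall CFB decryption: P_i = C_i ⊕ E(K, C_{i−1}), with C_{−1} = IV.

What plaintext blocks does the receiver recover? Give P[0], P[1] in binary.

Only C[1] changed, to 0b0011. In CFB, a change in C_i flips the same bit in P_i and garbles P_{i+1}. Decrypting the received ciphertext:
P[0]: E(K, 0b0101) = 0b1011; 0b0110 ⊕ 0b1011 = 0b1101.
P[1]: E(K, 0b0110) = 0b1010; 0b0011 ⊕ 0b1010 = 0b1001.
Blocks that differ from the original plaintext: P[1].

P[0] = 0b1101, P[1] = 0b1001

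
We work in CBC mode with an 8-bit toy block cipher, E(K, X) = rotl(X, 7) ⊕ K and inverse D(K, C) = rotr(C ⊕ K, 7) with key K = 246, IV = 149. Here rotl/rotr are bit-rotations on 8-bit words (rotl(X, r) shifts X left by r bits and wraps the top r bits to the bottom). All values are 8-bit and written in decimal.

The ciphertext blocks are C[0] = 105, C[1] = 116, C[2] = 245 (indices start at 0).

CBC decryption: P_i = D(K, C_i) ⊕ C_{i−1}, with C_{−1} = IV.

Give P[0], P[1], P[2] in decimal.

P[0]: D(K, 105) = 63; 63 ⊕ 149 = 170.
P[1]: D(K, 116) = 5; 5 ⊕ 105 = 108.
P[2]: D(K, 245) = 6; 6 ⊕ 116 = 114.

P[0] = 170, P[1] = 108, P[2] = 114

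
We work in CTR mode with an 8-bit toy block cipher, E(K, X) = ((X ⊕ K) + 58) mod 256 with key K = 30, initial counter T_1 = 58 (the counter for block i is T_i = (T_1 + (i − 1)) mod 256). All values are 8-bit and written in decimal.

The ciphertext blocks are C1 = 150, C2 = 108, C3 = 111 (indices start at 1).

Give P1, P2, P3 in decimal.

CTR decryption: S_i = E(K, T_i) where T_i is the counter for block i; P_i = C_i ⊕ S_i.
P1: T = 58, S = E(K, T) = 94; 150 ⊕ 94 = 200.
P2: T = 59, S = E(K, T) = 95; 108 ⊕ 95 = 51.
P3: T = 60, S = E(K, T) = 92; 111 ⊕ 92 = 51.

P1 = 200, P2 = 51, P3 = 51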